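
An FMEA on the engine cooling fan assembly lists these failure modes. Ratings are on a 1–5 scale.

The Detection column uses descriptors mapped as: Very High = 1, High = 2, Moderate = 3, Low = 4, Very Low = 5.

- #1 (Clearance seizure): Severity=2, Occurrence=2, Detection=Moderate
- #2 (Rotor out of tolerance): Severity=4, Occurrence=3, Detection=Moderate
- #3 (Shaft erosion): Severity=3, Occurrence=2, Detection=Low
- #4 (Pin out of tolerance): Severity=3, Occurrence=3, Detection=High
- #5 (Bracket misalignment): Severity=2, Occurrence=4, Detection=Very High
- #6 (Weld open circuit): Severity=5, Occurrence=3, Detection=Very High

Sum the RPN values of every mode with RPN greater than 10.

105

RPN = Severity × Occurrence × Detection:
  #1: 2 × 2 × 3 = 12
  #2: 4 × 3 × 3 = 36
  #3: 3 × 2 × 4 = 24
  #4: 3 × 3 × 2 = 18
  #5: 2 × 4 × 1 = 8
  #6: 5 × 3 × 1 = 15
RPN > 10: #1 (12), #2 (36), #3 (24), #4 (18), #6 (15).
Sum: 12 + 36 + 24 + 18 + 15 = 105.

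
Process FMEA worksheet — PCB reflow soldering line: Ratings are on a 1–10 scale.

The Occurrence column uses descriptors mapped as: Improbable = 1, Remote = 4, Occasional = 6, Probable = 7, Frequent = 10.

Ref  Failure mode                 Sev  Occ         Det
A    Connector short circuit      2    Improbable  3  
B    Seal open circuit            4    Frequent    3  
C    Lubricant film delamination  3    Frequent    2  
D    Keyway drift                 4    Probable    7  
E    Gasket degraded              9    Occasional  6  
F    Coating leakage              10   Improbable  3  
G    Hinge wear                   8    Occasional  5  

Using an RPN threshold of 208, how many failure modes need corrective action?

RPN = Severity × Occurrence × Detection:
  A: 2 × 1 × 3 = 6
  B: 4 × 10 × 3 = 120
  C: 3 × 10 × 2 = 60
  D: 4 × 7 × 7 = 196
  E: 9 × 6 × 6 = 324
  F: 10 × 1 × 3 = 30
  G: 8 × 6 × 5 = 240
Modes with RPN ≥ 208: E (324), G (240) → 2.

2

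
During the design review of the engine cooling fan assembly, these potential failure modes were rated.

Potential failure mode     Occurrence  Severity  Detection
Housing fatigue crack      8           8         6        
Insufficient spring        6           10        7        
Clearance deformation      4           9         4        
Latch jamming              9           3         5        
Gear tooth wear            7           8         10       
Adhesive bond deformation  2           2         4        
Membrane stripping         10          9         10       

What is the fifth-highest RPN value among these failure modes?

144

RPN = Severity × Occurrence × Detection:
  Housing fatigue crack: 8 × 8 × 6 = 384
  Insufficient spring: 10 × 6 × 7 = 420
  Clearance deformation: 9 × 4 × 4 = 144
  Latch jamming: 3 × 9 × 5 = 135
  Gear tooth wear: 8 × 7 × 10 = 560
  Adhesive bond deformation: 2 × 2 × 4 = 16
  Membrane stripping: 9 × 10 × 10 = 900
Sorted descending: 900, 560, 420, 384, 144, 135, 16.
The fifth-highest RPN is 144 (Clearance deformation).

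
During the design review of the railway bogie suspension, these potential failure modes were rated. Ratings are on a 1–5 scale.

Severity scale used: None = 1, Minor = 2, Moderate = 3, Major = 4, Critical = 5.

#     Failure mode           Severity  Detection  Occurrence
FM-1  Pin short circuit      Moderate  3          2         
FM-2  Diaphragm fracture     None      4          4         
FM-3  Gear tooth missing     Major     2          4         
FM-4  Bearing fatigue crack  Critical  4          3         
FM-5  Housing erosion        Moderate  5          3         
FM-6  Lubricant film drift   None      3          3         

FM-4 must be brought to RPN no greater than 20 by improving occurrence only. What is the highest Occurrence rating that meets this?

1

FM-4: S=5, O=3, D=4 → current RPN = 60.
Fixed product = 20. Need 20 × O ≤ 20, so O ≤ 20/20 = 1.00.
Maximum integer Occurrence rating = 1 (gives RPN 20; O=2 would give 40 > 20).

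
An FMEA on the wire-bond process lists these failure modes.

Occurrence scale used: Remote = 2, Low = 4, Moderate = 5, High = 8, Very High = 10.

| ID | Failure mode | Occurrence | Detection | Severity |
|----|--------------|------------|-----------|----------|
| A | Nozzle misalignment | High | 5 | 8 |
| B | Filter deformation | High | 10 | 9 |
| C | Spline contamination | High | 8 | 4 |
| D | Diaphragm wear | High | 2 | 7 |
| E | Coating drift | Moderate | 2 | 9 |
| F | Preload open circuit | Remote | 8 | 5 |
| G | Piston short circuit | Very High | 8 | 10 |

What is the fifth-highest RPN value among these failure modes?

112

RPN = Severity × Occurrence × Detection:
  A: 8 × 8 × 5 = 320
  B: 9 × 8 × 10 = 720
  C: 4 × 8 × 8 = 256
  D: 7 × 8 × 2 = 112
  E: 9 × 5 × 2 = 90
  F: 5 × 2 × 8 = 80
  G: 10 × 10 × 8 = 800
Sorted descending: 800, 720, 320, 256, 112, 90, 80.
The fifth-highest RPN is 112 (D).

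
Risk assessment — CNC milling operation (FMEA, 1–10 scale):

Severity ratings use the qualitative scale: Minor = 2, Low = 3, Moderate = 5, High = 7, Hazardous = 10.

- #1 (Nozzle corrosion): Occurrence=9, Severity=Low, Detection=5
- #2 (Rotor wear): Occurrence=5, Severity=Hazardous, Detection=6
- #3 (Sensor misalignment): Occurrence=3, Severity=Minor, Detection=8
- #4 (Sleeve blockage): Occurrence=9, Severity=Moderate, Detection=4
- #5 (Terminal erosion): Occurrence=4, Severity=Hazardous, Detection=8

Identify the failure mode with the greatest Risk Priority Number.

#5

RPN = Severity × Occurrence × Detection:
  #1: 3 × 9 × 5 = 135
  #2: 10 × 5 × 6 = 300
  #3: 2 × 3 × 8 = 48
  #4: 5 × 9 × 4 = 180
  #5: 10 × 4 × 8 = 320
Highest RPN is 320 → #5.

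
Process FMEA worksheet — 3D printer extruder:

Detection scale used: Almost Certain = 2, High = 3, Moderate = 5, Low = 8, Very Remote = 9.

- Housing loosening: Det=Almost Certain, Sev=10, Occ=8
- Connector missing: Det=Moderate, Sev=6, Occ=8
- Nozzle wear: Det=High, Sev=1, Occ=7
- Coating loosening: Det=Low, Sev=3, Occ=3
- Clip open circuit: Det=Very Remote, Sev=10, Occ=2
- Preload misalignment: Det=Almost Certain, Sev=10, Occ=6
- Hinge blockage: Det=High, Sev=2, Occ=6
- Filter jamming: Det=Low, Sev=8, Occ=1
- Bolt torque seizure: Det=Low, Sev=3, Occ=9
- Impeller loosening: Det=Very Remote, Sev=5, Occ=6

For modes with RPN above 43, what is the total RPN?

RPN = Severity × Occurrence × Detection:
  Housing loosening: 10 × 8 × 2 = 160
  Connector missing: 6 × 8 × 5 = 240
  Nozzle wear: 1 × 7 × 3 = 21
  Coating loosening: 3 × 3 × 8 = 72
  Clip open circuit: 10 × 2 × 9 = 180
  Preload misalignment: 10 × 6 × 2 = 120
  Hinge blockage: 2 × 6 × 3 = 36
  Filter jamming: 8 × 1 × 8 = 64
  Bolt torque seizure: 3 × 9 × 8 = 216
  Impeller loosening: 5 × 6 × 9 = 270
RPN > 43: Housing loosening (160), Connector missing (240), Coating loosening (72), Clip open circuit (180), Preload misalignment (120), Filter jamming (64), Bolt torque seizure (216), Impeller loosening (270).
Sum: 160 + 240 + 72 + 180 + 120 + 64 + 216 + 270 = 1322.

1322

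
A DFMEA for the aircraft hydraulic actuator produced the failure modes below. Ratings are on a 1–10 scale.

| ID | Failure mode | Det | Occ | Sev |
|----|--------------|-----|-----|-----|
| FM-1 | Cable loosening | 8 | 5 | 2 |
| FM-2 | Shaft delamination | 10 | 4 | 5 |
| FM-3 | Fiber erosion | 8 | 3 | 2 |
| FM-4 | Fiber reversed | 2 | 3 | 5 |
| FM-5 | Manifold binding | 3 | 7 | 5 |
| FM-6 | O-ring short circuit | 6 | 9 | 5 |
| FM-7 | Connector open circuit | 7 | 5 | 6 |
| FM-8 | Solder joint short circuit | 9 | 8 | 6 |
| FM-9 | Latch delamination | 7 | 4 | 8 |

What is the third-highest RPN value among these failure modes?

224

RPN = Severity × Occurrence × Detection:
  FM-1: 2 × 5 × 8 = 80
  FM-2: 5 × 4 × 10 = 200
  FM-3: 2 × 3 × 8 = 48
  FM-4: 5 × 3 × 2 = 30
  FM-5: 5 × 7 × 3 = 105
  FM-6: 5 × 9 × 6 = 270
  FM-7: 6 × 5 × 7 = 210
  FM-8: 6 × 8 × 9 = 432
  FM-9: 8 × 4 × 7 = 224
Sorted descending: 432, 270, 224, 210, 200, 105, 80, 48, 30.
The third-highest RPN is 224 (FM-9).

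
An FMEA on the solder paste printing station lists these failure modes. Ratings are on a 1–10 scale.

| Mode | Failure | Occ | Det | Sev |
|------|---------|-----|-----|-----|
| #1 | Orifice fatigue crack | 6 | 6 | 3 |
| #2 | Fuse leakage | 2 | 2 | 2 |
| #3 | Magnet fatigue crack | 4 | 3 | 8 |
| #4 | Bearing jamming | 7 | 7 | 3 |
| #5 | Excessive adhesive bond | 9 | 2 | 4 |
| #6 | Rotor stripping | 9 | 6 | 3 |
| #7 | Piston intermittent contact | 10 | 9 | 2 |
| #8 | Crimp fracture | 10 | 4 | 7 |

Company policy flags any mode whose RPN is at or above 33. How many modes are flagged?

RPN = Severity × Occurrence × Detection:
  #1: 3 × 6 × 6 = 108
  #2: 2 × 2 × 2 = 8
  #3: 8 × 4 × 3 = 96
  #4: 3 × 7 × 7 = 147
  #5: 4 × 9 × 2 = 72
  #6: 3 × 9 × 6 = 162
  #7: 2 × 10 × 9 = 180
  #8: 7 × 10 × 4 = 280
Modes with RPN ≥ 33: #1 (108), #3 (96), #4 (147), #5 (72), #6 (162), #7 (180), #8 (280) → 7.

7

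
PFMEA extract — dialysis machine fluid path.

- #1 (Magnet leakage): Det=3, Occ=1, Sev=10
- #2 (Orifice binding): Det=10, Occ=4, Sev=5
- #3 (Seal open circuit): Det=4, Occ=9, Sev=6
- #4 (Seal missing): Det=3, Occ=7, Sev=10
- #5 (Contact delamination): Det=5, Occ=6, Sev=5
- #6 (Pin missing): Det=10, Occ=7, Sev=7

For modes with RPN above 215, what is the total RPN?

RPN = Severity × Occurrence × Detection:
  #1: 10 × 1 × 3 = 30
  #2: 5 × 4 × 10 = 200
  #3: 6 × 9 × 4 = 216
  #4: 10 × 7 × 3 = 210
  #5: 5 × 6 × 5 = 150
  #6: 7 × 7 × 10 = 490
RPN > 215: #3 (216), #6 (490).
Sum: 216 + 490 = 706.

706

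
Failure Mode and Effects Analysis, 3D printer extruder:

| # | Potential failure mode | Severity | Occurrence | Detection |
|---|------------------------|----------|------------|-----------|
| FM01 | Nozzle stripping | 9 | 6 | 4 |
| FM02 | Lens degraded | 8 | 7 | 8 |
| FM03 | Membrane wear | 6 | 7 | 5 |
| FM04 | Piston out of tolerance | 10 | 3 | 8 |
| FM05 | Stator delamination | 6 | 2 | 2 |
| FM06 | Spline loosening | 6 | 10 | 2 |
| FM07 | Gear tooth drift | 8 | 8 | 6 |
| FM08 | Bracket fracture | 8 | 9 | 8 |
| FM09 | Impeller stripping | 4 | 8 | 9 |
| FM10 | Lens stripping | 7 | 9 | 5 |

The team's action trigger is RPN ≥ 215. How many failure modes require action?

7

RPN = Severity × Occurrence × Detection:
  FM01: 9 × 6 × 4 = 216
  FM02: 8 × 7 × 8 = 448
  FM03: 6 × 7 × 5 = 210
  FM04: 10 × 3 × 8 = 240
  FM05: 6 × 2 × 2 = 24
  FM06: 6 × 10 × 2 = 120
  FM07: 8 × 8 × 6 = 384
  FM08: 8 × 9 × 8 = 576
  FM09: 4 × 8 × 9 = 288
  FM10: 7 × 9 × 5 = 315
Modes with RPN ≥ 215: FM01 (216), FM02 (448), FM04 (240), FM07 (384), FM08 (576), FM09 (288), FM10 (315) → 7.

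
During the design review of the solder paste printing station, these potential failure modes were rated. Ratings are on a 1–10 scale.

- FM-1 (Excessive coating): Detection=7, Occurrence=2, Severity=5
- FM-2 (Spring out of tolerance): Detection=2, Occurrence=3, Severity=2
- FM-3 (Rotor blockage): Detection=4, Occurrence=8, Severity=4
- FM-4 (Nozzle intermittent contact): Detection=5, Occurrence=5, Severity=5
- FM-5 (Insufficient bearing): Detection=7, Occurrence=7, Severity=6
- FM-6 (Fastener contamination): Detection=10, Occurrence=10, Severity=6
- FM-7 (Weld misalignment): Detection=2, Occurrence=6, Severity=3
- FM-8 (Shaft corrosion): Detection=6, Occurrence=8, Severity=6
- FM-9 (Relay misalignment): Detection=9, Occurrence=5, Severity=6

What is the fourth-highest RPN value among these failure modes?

RPN = Severity × Occurrence × Detection:
  FM-1: 5 × 2 × 7 = 70
  FM-2: 2 × 3 × 2 = 12
  FM-3: 4 × 8 × 4 = 128
  FM-4: 5 × 5 × 5 = 125
  FM-5: 6 × 7 × 7 = 294
  FM-6: 6 × 10 × 10 = 600
  FM-7: 3 × 6 × 2 = 36
  FM-8: 6 × 8 × 6 = 288
  FM-9: 6 × 5 × 9 = 270
Sorted descending: 600, 294, 288, 270, 128, 125, 70, 36, 12.
The fourth-highest RPN is 270 (FM-9).

270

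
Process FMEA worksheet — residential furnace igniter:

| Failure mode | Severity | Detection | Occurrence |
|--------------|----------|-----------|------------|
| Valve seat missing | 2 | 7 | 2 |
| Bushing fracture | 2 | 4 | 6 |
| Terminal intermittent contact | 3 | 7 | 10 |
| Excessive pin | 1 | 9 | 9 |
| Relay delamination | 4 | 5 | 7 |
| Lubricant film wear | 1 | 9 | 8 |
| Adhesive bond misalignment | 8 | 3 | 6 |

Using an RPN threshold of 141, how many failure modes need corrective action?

RPN = Severity × Occurrence × Detection:
  Valve seat missing: 2 × 2 × 7 = 28
  Bushing fracture: 2 × 6 × 4 = 48
  Terminal intermittent contact: 3 × 10 × 7 = 210
  Excessive pin: 1 × 9 × 9 = 81
  Relay delamination: 4 × 7 × 5 = 140
  Lubricant film wear: 1 × 8 × 9 = 72
  Adhesive bond misalignment: 8 × 6 × 3 = 144
Modes with RPN ≥ 141: Terminal intermittent contact (210), Adhesive bond misalignment (144) → 2.

2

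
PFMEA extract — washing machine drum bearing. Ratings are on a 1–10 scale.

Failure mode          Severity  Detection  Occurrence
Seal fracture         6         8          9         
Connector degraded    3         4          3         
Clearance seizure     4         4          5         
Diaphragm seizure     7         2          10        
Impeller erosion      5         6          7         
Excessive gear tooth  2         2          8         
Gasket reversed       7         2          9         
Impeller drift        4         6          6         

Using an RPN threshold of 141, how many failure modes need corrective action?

3

RPN = Severity × Occurrence × Detection:
  Seal fracture: 6 × 9 × 8 = 432
  Connector degraded: 3 × 3 × 4 = 36
  Clearance seizure: 4 × 5 × 4 = 80
  Diaphragm seizure: 7 × 10 × 2 = 140
  Impeller erosion: 5 × 7 × 6 = 210
  Excessive gear tooth: 2 × 8 × 2 = 32
  Gasket reversed: 7 × 9 × 2 = 126
  Impeller drift: 4 × 6 × 6 = 144
Modes with RPN ≥ 141: Seal fracture (432), Impeller erosion (210), Impeller drift (144) → 3.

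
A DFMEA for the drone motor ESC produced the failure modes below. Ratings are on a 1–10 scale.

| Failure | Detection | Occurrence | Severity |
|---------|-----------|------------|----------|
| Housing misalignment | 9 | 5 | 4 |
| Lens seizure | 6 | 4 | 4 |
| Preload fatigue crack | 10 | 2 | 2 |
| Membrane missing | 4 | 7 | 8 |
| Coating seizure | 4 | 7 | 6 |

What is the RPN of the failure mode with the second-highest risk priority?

RPN = Severity × Occurrence × Detection:
  Housing misalignment: 4 × 5 × 9 = 180
  Lens seizure: 4 × 4 × 6 = 96
  Preload fatigue crack: 2 × 2 × 10 = 40
  Membrane missing: 8 × 7 × 4 = 224
  Coating seizure: 6 × 7 × 4 = 168
Sorted descending: 224, 180, 168, 96, 40.
The second-highest RPN is 180 (Housing misalignment).

180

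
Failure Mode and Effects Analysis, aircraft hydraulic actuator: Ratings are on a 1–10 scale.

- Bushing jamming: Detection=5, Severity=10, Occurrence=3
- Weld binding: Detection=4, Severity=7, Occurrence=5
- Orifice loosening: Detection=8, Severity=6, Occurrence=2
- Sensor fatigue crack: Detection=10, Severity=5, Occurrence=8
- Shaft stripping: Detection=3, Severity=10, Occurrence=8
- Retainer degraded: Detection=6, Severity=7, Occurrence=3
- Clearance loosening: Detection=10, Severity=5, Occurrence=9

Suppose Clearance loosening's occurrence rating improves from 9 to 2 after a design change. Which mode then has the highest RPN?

Sensor fatigue crack

RPN = Severity × Occurrence × Detection:
  Bushing jamming: 10 × 3 × 5 = 150
  Weld binding: 7 × 5 × 4 = 140
  Orifice loosening: 6 × 2 × 8 = 96
  Sensor fatigue crack: 5 × 8 × 10 = 400
  Shaft stripping: 10 × 8 × 3 = 240
  Retainer degraded: 7 × 3 × 6 = 126
  Clearance loosening: 5 × 9 × 10 = 450
After action: Clearance loosening → 5 × 2 × 10 = 100.
Revised RPNs: Sensor fatigue crack=400, Shaft stripping=240, Bushing jamming=150, Weld binding=140, Retainer degraded=126, Clearance loosening=100, Orifice loosening=96.
Highest is now Sensor fatigue crack (400).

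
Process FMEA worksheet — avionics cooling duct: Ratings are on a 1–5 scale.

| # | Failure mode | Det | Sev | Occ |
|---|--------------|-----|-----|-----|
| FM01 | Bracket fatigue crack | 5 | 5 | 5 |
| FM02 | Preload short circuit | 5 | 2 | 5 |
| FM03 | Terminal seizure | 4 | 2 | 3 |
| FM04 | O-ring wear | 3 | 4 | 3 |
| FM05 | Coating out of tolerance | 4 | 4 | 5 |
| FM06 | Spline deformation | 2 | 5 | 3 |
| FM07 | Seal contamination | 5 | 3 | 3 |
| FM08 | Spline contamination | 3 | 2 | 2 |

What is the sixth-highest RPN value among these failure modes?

RPN = Severity × Occurrence × Detection:
  FM01: 5 × 5 × 5 = 125
  FM02: 2 × 5 × 5 = 50
  FM03: 2 × 3 × 4 = 24
  FM04: 4 × 3 × 3 = 36
  FM05: 4 × 5 × 4 = 80
  FM06: 5 × 3 × 2 = 30
  FM07: 3 × 3 × 5 = 45
  FM08: 2 × 2 × 3 = 12
Sorted descending: 125, 80, 50, 45, 36, 30, 24, 12.
The sixth-highest RPN is 30 (FM06).

30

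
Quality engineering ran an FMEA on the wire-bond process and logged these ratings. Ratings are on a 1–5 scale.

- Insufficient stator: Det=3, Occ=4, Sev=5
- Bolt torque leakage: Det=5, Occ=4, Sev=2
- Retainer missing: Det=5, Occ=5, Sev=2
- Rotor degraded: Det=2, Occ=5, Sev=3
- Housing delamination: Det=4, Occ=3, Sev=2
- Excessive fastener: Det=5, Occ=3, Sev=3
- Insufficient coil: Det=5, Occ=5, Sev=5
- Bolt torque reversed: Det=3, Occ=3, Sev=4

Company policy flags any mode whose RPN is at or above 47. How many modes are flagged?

3

RPN = Severity × Occurrence × Detection:
  Insufficient stator: 5 × 4 × 3 = 60
  Bolt torque leakage: 2 × 4 × 5 = 40
  Retainer missing: 2 × 5 × 5 = 50
  Rotor degraded: 3 × 5 × 2 = 30
  Housing delamination: 2 × 3 × 4 = 24
  Excessive fastener: 3 × 3 × 5 = 45
  Insufficient coil: 5 × 5 × 5 = 125
  Bolt torque reversed: 4 × 3 × 3 = 36
Modes with RPN ≥ 47: Insufficient stator (60), Retainer missing (50), Insufficient coil (125) → 3.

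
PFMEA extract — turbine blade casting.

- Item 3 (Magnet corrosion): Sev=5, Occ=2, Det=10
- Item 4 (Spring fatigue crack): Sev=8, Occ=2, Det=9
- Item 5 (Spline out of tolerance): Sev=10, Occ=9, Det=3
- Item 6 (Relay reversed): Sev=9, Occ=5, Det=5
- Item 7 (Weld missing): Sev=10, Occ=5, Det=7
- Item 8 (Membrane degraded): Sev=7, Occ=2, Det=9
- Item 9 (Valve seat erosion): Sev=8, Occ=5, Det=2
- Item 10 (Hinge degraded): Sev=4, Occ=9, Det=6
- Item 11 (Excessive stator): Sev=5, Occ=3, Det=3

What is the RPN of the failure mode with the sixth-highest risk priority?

126

RPN = Severity × Occurrence × Detection:
  Item 3: 5 × 2 × 10 = 100
  Item 4: 8 × 2 × 9 = 144
  Item 5: 10 × 9 × 3 = 270
  Item 6: 9 × 5 × 5 = 225
  Item 7: 10 × 5 × 7 = 350
  Item 8: 7 × 2 × 9 = 126
  Item 9: 8 × 5 × 2 = 80
  Item 10: 4 × 9 × 6 = 216
  Item 11: 5 × 3 × 3 = 45
Sorted descending: 350, 270, 225, 216, 144, 126, 100, 80, 45.
The sixth-highest RPN is 126 (Item 8).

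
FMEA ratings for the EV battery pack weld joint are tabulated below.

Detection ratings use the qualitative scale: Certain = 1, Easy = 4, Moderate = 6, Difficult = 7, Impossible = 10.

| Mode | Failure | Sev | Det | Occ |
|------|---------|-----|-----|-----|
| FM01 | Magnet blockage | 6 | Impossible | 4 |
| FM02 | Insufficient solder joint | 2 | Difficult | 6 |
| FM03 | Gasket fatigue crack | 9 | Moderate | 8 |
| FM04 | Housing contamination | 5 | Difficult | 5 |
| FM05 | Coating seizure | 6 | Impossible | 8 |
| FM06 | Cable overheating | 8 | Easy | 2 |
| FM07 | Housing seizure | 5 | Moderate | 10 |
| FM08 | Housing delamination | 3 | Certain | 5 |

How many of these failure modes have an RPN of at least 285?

3

RPN = Severity × Occurrence × Detection:
  FM01: 6 × 4 × 10 = 240
  FM02: 2 × 6 × 7 = 84
  FM03: 9 × 8 × 6 = 432
  FM04: 5 × 5 × 7 = 175
  FM05: 6 × 8 × 10 = 480
  FM06: 8 × 2 × 4 = 64
  FM07: 5 × 10 × 6 = 300
  FM08: 3 × 5 × 1 = 15
Modes with RPN ≥ 285: FM03 (432), FM05 (480), FM07 (300) → 3.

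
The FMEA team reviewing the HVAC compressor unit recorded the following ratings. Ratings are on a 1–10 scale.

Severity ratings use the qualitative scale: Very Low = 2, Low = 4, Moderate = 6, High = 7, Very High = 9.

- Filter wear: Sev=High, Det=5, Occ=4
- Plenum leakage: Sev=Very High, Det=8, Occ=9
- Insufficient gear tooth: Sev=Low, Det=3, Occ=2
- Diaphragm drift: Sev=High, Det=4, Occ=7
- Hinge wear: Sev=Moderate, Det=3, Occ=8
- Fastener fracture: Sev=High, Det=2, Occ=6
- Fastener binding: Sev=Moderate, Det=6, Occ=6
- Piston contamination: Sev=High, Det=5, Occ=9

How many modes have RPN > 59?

RPN = Severity × Occurrence × Detection:
  Filter wear: 7 × 4 × 5 = 140
  Plenum leakage: 9 × 9 × 8 = 648
  Insufficient gear tooth: 4 × 2 × 3 = 24
  Diaphragm drift: 7 × 7 × 4 = 196
  Hinge wear: 6 × 8 × 3 = 144
  Fastener fracture: 7 × 6 × 2 = 84
  Fastener binding: 6 × 6 × 6 = 216
  Piston contamination: 7 × 9 × 5 = 315
Modes with RPN > 59: Filter wear (140), Plenum leakage (648), Diaphragm drift (196), Hinge wear (144), Fastener fracture (84), Fastener binding (216), Piston contamination (315) → 7.

7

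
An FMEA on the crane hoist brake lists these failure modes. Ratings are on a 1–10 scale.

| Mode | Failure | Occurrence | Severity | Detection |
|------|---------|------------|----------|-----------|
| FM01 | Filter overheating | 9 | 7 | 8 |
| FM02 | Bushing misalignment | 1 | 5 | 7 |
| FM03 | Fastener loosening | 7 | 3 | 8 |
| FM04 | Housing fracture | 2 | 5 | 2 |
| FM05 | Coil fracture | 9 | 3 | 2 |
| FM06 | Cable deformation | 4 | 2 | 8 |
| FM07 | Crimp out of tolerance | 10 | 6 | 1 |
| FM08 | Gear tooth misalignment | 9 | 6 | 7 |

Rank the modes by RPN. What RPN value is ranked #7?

RPN = Severity × Occurrence × Detection:
  FM01: 7 × 9 × 8 = 504
  FM02: 5 × 1 × 7 = 35
  FM03: 3 × 7 × 8 = 168
  FM04: 5 × 2 × 2 = 20
  FM05: 3 × 9 × 2 = 54
  FM06: 2 × 4 × 8 = 64
  FM07: 6 × 10 × 1 = 60
  FM08: 6 × 9 × 7 = 378
Sorted descending: 504, 378, 168, 64, 60, 54, 35, 20.
The seventh-highest RPN is 35 (FM02).

35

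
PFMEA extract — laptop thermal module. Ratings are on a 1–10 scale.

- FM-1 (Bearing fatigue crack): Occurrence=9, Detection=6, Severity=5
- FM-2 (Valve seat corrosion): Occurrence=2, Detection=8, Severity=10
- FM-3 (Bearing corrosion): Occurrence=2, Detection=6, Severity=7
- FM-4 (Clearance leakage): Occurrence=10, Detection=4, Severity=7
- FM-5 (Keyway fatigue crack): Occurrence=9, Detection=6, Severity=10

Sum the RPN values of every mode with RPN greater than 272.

820

RPN = Severity × Occurrence × Detection:
  FM-1: 5 × 9 × 6 = 270
  FM-2: 10 × 2 × 8 = 160
  FM-3: 7 × 2 × 6 = 84
  FM-4: 7 × 10 × 4 = 280
  FM-5: 10 × 9 × 6 = 540
RPN > 272: FM-4 (280), FM-5 (540).
Sum: 280 + 540 = 820.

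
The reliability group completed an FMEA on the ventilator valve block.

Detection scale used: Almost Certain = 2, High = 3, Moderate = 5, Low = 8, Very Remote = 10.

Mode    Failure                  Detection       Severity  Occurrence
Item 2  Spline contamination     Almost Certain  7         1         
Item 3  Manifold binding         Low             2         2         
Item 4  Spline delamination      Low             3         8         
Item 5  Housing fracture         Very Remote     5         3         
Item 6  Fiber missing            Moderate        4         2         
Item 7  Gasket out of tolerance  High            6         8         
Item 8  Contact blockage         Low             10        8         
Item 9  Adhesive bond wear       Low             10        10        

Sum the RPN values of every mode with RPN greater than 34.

1966

RPN = Severity × Occurrence × Detection:
  Item 2: 7 × 1 × 2 = 14
  Item 3: 2 × 2 × 8 = 32
  Item 4: 3 × 8 × 8 = 192
  Item 5: 5 × 3 × 10 = 150
  Item 6: 4 × 2 × 5 = 40
  Item 7: 6 × 8 × 3 = 144
  Item 8: 10 × 8 × 8 = 640
  Item 9: 10 × 10 × 8 = 800
RPN > 34: Item 4 (192), Item 5 (150), Item 6 (40), Item 7 (144), Item 8 (640), Item 9 (800).
Sum: 192 + 150 + 40 + 144 + 640 + 800 = 1966.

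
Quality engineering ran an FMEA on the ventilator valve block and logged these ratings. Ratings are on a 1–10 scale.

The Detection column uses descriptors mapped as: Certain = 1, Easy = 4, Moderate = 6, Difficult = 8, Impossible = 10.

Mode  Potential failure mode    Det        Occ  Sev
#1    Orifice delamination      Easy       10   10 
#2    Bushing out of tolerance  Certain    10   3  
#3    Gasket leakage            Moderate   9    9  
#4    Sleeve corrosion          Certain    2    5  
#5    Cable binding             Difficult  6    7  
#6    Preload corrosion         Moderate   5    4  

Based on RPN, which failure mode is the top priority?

RPN = Severity × Occurrence × Detection:
  #1: 10 × 10 × 4 = 400
  #2: 3 × 10 × 1 = 30
  #3: 9 × 9 × 6 = 486
  #4: 5 × 2 × 1 = 10
  #5: 7 × 6 × 8 = 336
  #6: 4 × 5 × 6 = 120
Highest RPN is 486 → #3.

#3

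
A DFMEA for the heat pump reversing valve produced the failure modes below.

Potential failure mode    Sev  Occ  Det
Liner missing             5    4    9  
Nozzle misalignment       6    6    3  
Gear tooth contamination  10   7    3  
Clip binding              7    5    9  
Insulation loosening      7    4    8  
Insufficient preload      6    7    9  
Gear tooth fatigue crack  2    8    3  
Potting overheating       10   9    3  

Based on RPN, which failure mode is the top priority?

Insufficient preload

RPN = Severity × Occurrence × Detection:
  Liner missing: 5 × 4 × 9 = 180
  Nozzle misalignment: 6 × 6 × 3 = 108
  Gear tooth contamination: 10 × 7 × 3 = 210
  Clip binding: 7 × 5 × 9 = 315
  Insulation loosening: 7 × 4 × 8 = 224
  Insufficient preload: 6 × 7 × 9 = 378
  Gear tooth fatigue crack: 2 × 8 × 3 = 48
  Potting overheating: 10 × 9 × 3 = 270
Highest RPN is 378 → Insufficient preload.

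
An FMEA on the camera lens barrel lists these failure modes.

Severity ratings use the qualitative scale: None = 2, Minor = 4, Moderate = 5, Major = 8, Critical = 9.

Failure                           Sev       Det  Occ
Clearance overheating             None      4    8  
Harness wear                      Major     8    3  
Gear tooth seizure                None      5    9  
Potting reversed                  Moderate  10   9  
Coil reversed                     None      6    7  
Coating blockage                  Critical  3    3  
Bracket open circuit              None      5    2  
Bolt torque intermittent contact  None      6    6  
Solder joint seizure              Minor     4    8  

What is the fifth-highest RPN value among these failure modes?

84

RPN = Severity × Occurrence × Detection:
  Clearance overheating: 2 × 8 × 4 = 64
  Harness wear: 8 × 3 × 8 = 192
  Gear tooth seizure: 2 × 9 × 5 = 90
  Potting reversed: 5 × 9 × 10 = 450
  Coil reversed: 2 × 7 × 6 = 84
  Coating blockage: 9 × 3 × 3 = 81
  Bracket open circuit: 2 × 2 × 5 = 20
  Bolt torque intermittent contact: 2 × 6 × 6 = 72
  Solder joint seizure: 4 × 8 × 4 = 128
Sorted descending: 450, 192, 128, 90, 84, 81, 72, 64, 20.
The fifth-highest RPN is 84 (Coil reversed).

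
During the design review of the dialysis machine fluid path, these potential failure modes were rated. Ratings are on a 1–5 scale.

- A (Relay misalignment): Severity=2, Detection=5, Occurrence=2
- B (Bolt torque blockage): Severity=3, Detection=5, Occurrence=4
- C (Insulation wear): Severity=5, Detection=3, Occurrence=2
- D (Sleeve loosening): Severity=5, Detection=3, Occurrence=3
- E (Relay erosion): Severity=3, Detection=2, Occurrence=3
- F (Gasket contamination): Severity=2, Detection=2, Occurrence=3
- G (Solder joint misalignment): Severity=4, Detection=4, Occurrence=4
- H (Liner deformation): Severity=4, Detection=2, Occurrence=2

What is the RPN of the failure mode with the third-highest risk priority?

RPN = Severity × Occurrence × Detection:
  A: 2 × 2 × 5 = 20
  B: 3 × 4 × 5 = 60
  C: 5 × 2 × 3 = 30
  D: 5 × 3 × 3 = 45
  E: 3 × 3 × 2 = 18
  F: 2 × 3 × 2 = 12
  G: 4 × 4 × 4 = 64
  H: 4 × 2 × 2 = 16
Sorted descending: 64, 60, 45, 30, 20, 18, 16, 12.
The third-highest RPN is 45 (D).

45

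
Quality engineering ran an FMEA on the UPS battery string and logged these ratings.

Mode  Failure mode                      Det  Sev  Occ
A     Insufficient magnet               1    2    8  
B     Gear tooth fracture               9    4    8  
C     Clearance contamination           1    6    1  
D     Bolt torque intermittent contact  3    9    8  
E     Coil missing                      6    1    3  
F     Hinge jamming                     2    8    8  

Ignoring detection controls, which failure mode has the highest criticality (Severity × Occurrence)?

Criticality = Severity × Occurrence:
  A: 2 × 8 = 16
  B: 4 × 8 = 32
  C: 6 × 1 = 6
  D: 9 × 8 = 72
  E: 1 × 3 = 3
  F: 8 × 8 = 64
Highest criticality is 72 → D.

D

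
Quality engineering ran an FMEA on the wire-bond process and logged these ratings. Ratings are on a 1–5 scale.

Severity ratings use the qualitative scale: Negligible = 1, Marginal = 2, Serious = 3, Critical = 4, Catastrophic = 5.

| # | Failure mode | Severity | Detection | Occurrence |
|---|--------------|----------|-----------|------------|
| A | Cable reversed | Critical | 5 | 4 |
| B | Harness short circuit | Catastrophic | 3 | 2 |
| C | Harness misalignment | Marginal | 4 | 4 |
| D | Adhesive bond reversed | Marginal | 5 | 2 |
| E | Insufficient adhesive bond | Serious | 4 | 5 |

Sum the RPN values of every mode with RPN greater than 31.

RPN = Severity × Occurrence × Detection:
  A: 4 × 4 × 5 = 80
  B: 5 × 2 × 3 = 30
  C: 2 × 4 × 4 = 32
  D: 2 × 2 × 5 = 20
  E: 3 × 5 × 4 = 60
RPN > 31: A (80), C (32), E (60).
Sum: 80 + 32 + 60 = 172.

172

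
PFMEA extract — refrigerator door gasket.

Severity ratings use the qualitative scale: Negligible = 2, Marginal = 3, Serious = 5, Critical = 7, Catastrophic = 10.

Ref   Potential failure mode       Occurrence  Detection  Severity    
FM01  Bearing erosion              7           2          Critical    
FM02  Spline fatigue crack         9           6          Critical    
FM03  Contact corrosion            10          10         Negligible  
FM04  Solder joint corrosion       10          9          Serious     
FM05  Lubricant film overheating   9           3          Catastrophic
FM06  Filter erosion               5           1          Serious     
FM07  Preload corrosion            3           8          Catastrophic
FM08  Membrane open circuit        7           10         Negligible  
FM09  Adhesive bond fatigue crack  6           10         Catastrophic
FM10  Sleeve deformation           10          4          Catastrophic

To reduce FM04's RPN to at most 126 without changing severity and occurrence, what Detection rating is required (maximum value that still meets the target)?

2

FM04: S=5, O=10, D=9 → current RPN = 450.
Fixed product = 50. Need 50 × D ≤ 126, so D ≤ 126/50 = 2.52.
Maximum integer Detection rating = 2 (gives RPN 100; D=3 would give 150 > 126).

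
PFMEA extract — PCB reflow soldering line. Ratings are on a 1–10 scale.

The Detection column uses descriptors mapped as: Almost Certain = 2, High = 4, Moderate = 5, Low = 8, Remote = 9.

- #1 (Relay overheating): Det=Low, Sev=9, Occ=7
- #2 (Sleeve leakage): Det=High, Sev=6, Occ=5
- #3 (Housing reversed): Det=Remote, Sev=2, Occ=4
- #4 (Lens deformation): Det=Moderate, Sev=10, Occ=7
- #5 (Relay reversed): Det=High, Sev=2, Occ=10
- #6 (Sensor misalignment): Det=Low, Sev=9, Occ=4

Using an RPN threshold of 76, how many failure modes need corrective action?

RPN = Severity × Occurrence × Detection:
  #1: 9 × 7 × 8 = 504
  #2: 6 × 5 × 4 = 120
  #3: 2 × 4 × 9 = 72
  #4: 10 × 7 × 5 = 350
  #5: 2 × 10 × 4 = 80
  #6: 9 × 4 × 8 = 288
Modes with RPN ≥ 76: #1 (504), #2 (120), #4 (350), #5 (80), #6 (288) → 5.

5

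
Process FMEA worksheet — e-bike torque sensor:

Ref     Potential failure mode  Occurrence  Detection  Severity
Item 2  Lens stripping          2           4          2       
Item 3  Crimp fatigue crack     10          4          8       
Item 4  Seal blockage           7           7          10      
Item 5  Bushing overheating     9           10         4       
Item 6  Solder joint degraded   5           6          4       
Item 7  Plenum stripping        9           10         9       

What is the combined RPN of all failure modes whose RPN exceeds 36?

RPN = Severity × Occurrence × Detection:
  Item 2: 2 × 2 × 4 = 16
  Item 3: 8 × 10 × 4 = 320
  Item 4: 10 × 7 × 7 = 490
  Item 5: 4 × 9 × 10 = 360
  Item 6: 4 × 5 × 6 = 120
  Item 7: 9 × 9 × 10 = 810
RPN > 36: Item 3 (320), Item 4 (490), Item 5 (360), Item 6 (120), Item 7 (810).
Sum: 320 + 490 + 360 + 120 + 810 = 2100.

2100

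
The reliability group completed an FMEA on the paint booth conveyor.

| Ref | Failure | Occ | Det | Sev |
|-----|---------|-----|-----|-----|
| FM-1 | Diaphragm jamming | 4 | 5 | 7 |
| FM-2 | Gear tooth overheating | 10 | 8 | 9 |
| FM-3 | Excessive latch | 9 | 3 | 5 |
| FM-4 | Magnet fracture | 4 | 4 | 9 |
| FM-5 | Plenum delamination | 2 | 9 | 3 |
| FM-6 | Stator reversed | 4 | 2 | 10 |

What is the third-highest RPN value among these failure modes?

140

RPN = Severity × Occurrence × Detection:
  FM-1: 7 × 4 × 5 = 140
  FM-2: 9 × 10 × 8 = 720
  FM-3: 5 × 9 × 3 = 135
  FM-4: 9 × 4 × 4 = 144
  FM-5: 3 × 2 × 9 = 54
  FM-6: 10 × 4 × 2 = 80
Sorted descending: 720, 144, 140, 135, 80, 54.
The third-highest RPN is 140 (FM-1).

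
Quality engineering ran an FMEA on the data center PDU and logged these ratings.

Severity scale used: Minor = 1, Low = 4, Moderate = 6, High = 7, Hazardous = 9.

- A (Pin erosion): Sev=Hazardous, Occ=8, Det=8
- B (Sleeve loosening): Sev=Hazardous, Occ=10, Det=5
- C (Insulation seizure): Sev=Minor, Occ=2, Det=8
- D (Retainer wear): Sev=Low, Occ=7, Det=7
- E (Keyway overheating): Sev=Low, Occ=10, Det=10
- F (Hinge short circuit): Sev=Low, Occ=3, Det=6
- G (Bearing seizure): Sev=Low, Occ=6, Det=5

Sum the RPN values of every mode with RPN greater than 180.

RPN = Severity × Occurrence × Detection:
  A: 9 × 8 × 8 = 576
  B: 9 × 10 × 5 = 450
  C: 1 × 2 × 8 = 16
  D: 4 × 7 × 7 = 196
  E: 4 × 10 × 10 = 400
  F: 4 × 3 × 6 = 72
  G: 4 × 6 × 5 = 120
RPN > 180: A (576), B (450), D (196), E (400).
Sum: 576 + 450 + 196 + 400 = 1622.

1622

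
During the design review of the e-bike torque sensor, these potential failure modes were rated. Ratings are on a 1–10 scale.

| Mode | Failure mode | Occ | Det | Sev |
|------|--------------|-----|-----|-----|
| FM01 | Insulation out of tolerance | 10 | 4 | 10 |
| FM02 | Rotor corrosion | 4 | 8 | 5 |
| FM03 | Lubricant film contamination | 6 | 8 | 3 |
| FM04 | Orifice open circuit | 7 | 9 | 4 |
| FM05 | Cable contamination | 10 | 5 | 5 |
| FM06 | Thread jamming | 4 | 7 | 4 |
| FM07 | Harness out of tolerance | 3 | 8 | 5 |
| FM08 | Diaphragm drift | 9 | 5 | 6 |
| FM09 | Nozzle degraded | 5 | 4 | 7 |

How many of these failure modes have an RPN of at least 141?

RPN = Severity × Occurrence × Detection:
  FM01: 10 × 10 × 4 = 400
  FM02: 5 × 4 × 8 = 160
  FM03: 3 × 6 × 8 = 144
  FM04: 4 × 7 × 9 = 252
  FM05: 5 × 10 × 5 = 250
  FM06: 4 × 4 × 7 = 112
  FM07: 5 × 3 × 8 = 120
  FM08: 6 × 9 × 5 = 270
  FM09: 7 × 5 × 4 = 140
Modes with RPN ≥ 141: FM01 (400), FM02 (160), FM03 (144), FM04 (252), FM05 (250), FM08 (270) → 6.

6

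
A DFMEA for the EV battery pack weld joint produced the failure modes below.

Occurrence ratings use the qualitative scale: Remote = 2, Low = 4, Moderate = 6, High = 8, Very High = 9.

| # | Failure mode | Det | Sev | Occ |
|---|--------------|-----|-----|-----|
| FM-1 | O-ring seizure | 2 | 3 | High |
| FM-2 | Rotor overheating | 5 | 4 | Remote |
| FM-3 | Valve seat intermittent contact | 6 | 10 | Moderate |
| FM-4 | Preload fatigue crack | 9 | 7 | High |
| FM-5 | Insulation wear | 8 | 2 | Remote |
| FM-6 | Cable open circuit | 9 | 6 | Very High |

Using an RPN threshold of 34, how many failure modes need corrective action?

5

RPN = Severity × Occurrence × Detection:
  FM-1: 3 × 8 × 2 = 48
  FM-2: 4 × 2 × 5 = 40
  FM-3: 10 × 6 × 6 = 360
  FM-4: 7 × 8 × 9 = 504
  FM-5: 2 × 2 × 8 = 32
  FM-6: 6 × 9 × 9 = 486
Modes with RPN ≥ 34: FM-1 (48), FM-2 (40), FM-3 (360), FM-4 (504), FM-6 (486) → 5.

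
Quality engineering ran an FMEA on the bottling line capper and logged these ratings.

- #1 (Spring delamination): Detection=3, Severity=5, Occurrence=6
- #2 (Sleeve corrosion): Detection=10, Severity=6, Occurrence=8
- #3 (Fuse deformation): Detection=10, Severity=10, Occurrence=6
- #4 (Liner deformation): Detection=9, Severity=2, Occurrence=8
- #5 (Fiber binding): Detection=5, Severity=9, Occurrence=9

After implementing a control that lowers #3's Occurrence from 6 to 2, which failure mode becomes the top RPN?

#2

RPN = Severity × Occurrence × Detection:
  #1: 5 × 6 × 3 = 90
  #2: 6 × 8 × 10 = 480
  #3: 10 × 6 × 10 = 600
  #4: 2 × 8 × 9 = 144
  #5: 9 × 9 × 5 = 405
After action: #3 → 10 × 2 × 10 = 200.
Revised RPNs: #2=480, #5=405, #3=200, #4=144, #1=90.
Highest is now #2 (480).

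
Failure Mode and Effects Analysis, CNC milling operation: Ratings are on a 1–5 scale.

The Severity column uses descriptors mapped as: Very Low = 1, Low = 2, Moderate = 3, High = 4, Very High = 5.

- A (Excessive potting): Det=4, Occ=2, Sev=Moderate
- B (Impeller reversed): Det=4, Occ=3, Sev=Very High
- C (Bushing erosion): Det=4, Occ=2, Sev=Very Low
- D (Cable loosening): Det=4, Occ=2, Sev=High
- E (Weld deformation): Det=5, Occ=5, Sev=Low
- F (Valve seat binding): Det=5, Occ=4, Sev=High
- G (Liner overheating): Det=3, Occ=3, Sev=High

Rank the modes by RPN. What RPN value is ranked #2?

60

RPN = Severity × Occurrence × Detection:
  A: 3 × 2 × 4 = 24
  B: 5 × 3 × 4 = 60
  C: 1 × 2 × 4 = 8
  D: 4 × 2 × 4 = 32
  E: 2 × 5 × 5 = 50
  F: 4 × 4 × 5 = 80
  G: 4 × 3 × 3 = 36
Sorted descending: 80, 60, 50, 36, 32, 24, 8.
The second-highest RPN is 60 (B).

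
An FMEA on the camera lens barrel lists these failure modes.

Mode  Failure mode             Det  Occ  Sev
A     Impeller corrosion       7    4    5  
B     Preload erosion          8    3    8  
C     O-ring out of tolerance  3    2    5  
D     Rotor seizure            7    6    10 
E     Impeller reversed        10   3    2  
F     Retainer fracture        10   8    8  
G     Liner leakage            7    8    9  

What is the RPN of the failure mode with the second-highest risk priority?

RPN = Severity × Occurrence × Detection:
  A: 5 × 4 × 7 = 140
  B: 8 × 3 × 8 = 192
  C: 5 × 2 × 3 = 30
  D: 10 × 6 × 7 = 420
  E: 2 × 3 × 10 = 60
  F: 8 × 8 × 10 = 640
  G: 9 × 8 × 7 = 504
Sorted descending: 640, 504, 420, 192, 140, 60, 30.
The second-highest RPN is 504 (G).

504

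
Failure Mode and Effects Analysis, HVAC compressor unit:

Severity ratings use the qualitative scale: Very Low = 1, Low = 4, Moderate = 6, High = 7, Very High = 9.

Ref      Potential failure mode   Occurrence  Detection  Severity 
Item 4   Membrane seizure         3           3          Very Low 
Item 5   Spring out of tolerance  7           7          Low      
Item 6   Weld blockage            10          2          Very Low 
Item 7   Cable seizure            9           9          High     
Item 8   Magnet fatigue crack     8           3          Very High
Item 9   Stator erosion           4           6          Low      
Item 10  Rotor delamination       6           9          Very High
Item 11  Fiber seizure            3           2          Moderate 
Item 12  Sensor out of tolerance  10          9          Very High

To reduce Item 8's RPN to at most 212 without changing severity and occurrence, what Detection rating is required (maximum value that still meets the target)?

Item 8: S=9, O=8, D=3 → current RPN = 216.
Fixed product = 72. Need 72 × D ≤ 212, so D ≤ 212/72 = 2.94.
Maximum integer Detection rating = 2 (gives RPN 144; D=3 would give 216 > 212).

2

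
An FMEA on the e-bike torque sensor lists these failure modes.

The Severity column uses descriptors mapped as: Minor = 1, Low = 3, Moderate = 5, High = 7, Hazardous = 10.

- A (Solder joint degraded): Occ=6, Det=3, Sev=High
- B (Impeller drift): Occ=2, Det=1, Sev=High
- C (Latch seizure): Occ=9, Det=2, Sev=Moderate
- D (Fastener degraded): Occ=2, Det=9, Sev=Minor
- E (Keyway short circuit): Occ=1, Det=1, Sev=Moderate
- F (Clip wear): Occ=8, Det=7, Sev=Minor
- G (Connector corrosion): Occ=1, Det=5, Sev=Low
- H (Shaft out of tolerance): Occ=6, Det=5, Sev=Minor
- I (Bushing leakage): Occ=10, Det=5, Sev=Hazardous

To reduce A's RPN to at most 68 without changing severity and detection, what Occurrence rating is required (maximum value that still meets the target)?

3

A: S=7, O=6, D=3 → current RPN = 126.
Fixed product = 21. Need 21 × O ≤ 68, so O ≤ 68/21 = 3.24.
Maximum integer Occurrence rating = 3 (gives RPN 63; O=4 would give 84 > 68).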